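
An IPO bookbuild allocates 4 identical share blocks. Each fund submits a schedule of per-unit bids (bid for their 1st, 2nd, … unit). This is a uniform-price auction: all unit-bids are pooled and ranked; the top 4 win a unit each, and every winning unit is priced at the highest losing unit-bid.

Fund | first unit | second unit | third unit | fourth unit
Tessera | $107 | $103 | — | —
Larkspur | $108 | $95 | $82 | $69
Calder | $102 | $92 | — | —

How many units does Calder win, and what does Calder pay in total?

Calder: 1 unit, pays $95

Pooled unit-bids ranked (top 4): 108 (Larkspur-1), 107 (Tessera-1), 103 (Tessera-2), 102 (Calder-1)
First bid not allocated: $95.
Calder wins 1 unit(s) at $95 each.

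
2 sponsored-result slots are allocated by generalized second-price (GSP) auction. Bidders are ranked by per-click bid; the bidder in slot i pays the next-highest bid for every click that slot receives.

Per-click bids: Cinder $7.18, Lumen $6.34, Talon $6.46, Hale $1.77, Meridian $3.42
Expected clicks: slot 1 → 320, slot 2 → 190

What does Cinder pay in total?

Per-click bids in order: $7.18 (Cinder) > $6.46 (Talon) > $6.34 (Lumen) > …
Cinder holds slot 1 → pays next bid $6.46 × 320 clicks = $2067.20.

Cinder pays $2067.20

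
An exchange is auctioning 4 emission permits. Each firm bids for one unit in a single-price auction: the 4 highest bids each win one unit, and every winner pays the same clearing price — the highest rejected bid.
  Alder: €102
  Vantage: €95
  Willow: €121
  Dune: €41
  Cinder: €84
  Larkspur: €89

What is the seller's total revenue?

Sorting: 121 (Willow), 102 (Alder), 95 (Vantage), 89 (Larkspur), 84 (Cinder), 41 (Dune)
Winners (4 units): Willow, Alder, Vantage, Larkspur.
Highest unsuccessful bid: €84 → clearing price.
Total revenue = 4 × €84 = €336.

Total revenue: €336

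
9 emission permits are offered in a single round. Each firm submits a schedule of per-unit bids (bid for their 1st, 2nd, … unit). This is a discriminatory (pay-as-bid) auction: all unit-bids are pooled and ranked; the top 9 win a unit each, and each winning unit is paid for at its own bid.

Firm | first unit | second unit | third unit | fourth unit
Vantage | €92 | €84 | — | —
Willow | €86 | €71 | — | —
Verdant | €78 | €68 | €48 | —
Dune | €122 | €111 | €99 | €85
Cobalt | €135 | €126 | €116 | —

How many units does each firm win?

All unit-bids, highest first — top 9: 135 (Cobalt-1), 126 (Cobalt-2), 122 (Dune-1), 116 (Cobalt-3), 111 (Dune-2), 99 (Dune-3), 92 (Vantage-1), 86 (Willow-1), 85 (Dune-4)
Next rejected bid: €84 (not a price — pay-as-bid).
Allocation: Cobalt 3, Dune 4, Vantage 1, Willow 1.

Cobalt 3, Dune 4, Vantage 1, Willow 1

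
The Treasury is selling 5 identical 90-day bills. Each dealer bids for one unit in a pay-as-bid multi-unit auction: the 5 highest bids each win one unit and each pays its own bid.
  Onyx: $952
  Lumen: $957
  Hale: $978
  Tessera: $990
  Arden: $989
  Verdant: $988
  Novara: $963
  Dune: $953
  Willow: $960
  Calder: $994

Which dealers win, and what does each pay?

Calder $994, Tessera $990, Arden $989, Verdant $988, Hale $978

Ordering the bids: 994 (Calder), 990 (Tessera), 989 (Arden), 988 (Verdant), 978 (Hale), 963 (Novara), 960 (Willow), …
Top 5: Calder, Tessera, Arden, Verdant, Hale.
Each winner pays its own bid: Calder $994, Tessera $990, Arden $989, Verdant $988, Hale $978.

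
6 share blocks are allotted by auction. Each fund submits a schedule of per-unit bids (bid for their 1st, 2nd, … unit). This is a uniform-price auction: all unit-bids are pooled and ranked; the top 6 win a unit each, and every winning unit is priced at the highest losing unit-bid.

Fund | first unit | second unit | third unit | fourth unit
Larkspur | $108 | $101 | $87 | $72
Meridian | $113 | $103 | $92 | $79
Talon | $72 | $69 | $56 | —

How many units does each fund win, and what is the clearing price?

Merging the schedules and taking the best 6: 113 (Meridian-1), 108 (Larkspur-1), 103 (Meridian-2), 101 (Larkspur-2), 92 (Meridian-3), 87 (Larkspur-3)
Highest rejected unit-bid = $79.
Allocation: Larkspur 3, Meridian 3.

Larkspur 3, Meridian 3; clearing price $79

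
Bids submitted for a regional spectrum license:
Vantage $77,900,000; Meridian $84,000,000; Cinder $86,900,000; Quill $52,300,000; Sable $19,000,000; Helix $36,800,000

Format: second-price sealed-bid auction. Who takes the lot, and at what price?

Cinder pays $84,000,000

Sorting bids: 86,900,000 (Cinder) > 84,000,000 (Meridian) > 77,900,000 (Vantage) > 52,300,000 (Quill) > 36,800,000 (Helix) > 19,000,000 (Sable)
Cinder is highest; pays the second-highest bid, $84,000,000.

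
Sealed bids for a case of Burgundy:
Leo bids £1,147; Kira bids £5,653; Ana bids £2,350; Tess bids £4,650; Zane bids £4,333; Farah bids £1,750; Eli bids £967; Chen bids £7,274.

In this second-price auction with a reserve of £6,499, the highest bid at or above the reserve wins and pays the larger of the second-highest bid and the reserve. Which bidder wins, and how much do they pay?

Chen pays £6,499

Bids in order: 7,274 (Chen) > 5,653 (Kira) > 4,650 (Tess) > 4,333 (Zane) > 2,350 (Ana) > 1,750 (Farah) > …
Chen has the top bid at or above the reserve (£7,274).
Second-highest bid £5,653 is below the reserve £6,499, so the reserve binds → payment £6,499.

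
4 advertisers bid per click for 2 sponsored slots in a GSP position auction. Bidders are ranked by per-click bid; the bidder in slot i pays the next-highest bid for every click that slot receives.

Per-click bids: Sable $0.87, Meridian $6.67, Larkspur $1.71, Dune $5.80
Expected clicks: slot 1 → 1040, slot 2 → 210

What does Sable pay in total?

Sorting advertisers: $6.67 (Meridian) > $5.80 (Dune) > $1.71 (Larkspur) > …
Sable ranks below slot 2 → no slot, pays nothing.

Sable pays $0.00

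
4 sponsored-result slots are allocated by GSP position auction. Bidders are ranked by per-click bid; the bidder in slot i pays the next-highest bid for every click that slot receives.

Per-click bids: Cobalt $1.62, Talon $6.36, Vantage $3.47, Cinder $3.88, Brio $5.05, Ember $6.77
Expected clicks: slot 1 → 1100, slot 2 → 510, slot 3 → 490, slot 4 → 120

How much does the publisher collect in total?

Sorting advertisers: $6.77 (Ember) > $6.36 (Talon) > $5.05 (Brio) > $3.88 (Cinder) > $3.47 (Vantage) > …
Slot 1: Ember pays $6.36 × 1100 = $6996.00
Slot 2: Talon pays $5.05 × 510 = $2575.50
Slot 3: Brio pays $3.88 × 490 = $1901.20
Slot 4: Cinder pays $3.47 × 120 = $416.40
Total = $11889.10

Total revenue: $11889.10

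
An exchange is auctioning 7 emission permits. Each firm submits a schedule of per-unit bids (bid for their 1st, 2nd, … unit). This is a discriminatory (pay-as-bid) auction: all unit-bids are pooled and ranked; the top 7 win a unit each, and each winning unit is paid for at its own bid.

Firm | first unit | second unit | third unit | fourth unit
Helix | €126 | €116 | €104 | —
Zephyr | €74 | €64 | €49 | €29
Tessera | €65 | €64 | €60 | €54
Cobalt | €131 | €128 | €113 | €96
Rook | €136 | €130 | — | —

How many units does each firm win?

Cobalt 3, Helix 2, Rook 2

All unit-bids, highest first — top 7: 136 (Rook-1), 131 (Cobalt-1), 130 (Rook-2), 128 (Cobalt-2), 126 (Helix-1), 116 (Helix-2), 113 (Cobalt-3)
Next rejected bid: €104 (not a price — pay-as-bid).
Allocation: Cobalt 3, Helix 2, Rook 2.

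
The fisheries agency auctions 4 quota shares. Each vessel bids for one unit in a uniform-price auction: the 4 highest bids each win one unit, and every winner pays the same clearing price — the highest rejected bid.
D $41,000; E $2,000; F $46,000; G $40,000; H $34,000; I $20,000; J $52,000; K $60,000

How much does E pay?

E pays $0

Bids ranked high→low: 60,000 (K), 52,000 (J), 46,000 (F), 41,000 (D), 40,000 (G), 34,000 (H), …
Winners (4 units): K, J, F, D.
Clearing price = highest rejected bid = $40,000.
E does not win → pays $0.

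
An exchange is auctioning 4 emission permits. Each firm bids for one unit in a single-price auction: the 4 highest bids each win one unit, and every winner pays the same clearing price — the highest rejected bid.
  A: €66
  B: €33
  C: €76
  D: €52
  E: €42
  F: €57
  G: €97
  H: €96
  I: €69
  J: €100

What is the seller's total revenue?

Ordering the bids: 100 (J), 97 (G), 96 (H), 76 (C), 69 (I), 66 (A), …
Top 4: J, G, H, C.
Highest unsuccessful bid: €69 → clearing price.
Total revenue = 4 × €69 = €276.

Total revenue: €276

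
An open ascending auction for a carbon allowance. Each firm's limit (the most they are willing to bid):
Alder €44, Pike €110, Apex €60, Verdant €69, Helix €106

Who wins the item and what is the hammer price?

Pike wins at €106

Limits ranked: 110 (Pike) > 106 (Helix) > 69 (Verdant) > 60 (Apex) > 44 (Alder)
Bidding ends when Helix exits at €106; Pike takes it.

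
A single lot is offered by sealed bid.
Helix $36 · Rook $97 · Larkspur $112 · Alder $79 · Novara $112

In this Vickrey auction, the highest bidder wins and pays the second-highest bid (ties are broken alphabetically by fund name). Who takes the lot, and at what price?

Larkspur pays $112

Bids in order: 112 (Larkspur) > 112 (Novara) > 97 (Rook) > 79 (Alder) > 36 (Helix)
Tie at $112 → Larkspur wins by tie-break.
Larkspur wins with the highest bid; price is set by the runner-up at $112.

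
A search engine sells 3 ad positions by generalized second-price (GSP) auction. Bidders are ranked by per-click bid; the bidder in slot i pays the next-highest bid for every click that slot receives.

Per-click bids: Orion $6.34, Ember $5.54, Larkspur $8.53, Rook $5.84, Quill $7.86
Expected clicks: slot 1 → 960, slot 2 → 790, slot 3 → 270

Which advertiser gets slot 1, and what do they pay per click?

Larkspur; $7.86 per click

Per-click bids in order: $8.53 (Larkspur) > $7.86 (Quill) > $6.34 (Orion) > $5.84 (Rook) > …
Slot 1 goes to the first-ranked bidder, Larkspur, who pays the next bid down: $7.86/click.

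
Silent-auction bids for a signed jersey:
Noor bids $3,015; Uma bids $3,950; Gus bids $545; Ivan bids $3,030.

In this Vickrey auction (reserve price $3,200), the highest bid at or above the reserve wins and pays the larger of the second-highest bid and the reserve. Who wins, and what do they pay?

Bids in order: 3,950 (Uma) > 3,030 (Ivan) > 3,015 (Noor) > 545 (Gus)
Uma has the top bid at or above the reserve ($3,950).
max(second-highest $3,030, reserve $3,200) = $3,200.

Uma pays $3,200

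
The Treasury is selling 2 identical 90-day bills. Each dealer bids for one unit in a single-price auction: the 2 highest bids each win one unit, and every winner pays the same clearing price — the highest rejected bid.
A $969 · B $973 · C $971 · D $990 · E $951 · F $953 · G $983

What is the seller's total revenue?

Total revenue: $1,946

Sorting: 990 (D), 983 (G), 973 (B), 971 (C), …
Top 2: D, G.
Clearing price = highest rejected bid = $973.
Total revenue = 2 × $973 = $1,946.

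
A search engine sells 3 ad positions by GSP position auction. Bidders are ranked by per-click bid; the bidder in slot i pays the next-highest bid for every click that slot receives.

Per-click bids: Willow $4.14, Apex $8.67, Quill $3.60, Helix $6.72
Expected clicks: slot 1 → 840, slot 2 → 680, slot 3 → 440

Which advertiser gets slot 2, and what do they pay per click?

Helix; $4.14 per click

Per-click bids in order: $8.67 (Apex) > $6.72 (Helix) > $4.14 (Willow) > $3.60 (Quill)
Slot 2 goes to the second-ranked bidder, Helix, who pays the next bid down: $4.14/click.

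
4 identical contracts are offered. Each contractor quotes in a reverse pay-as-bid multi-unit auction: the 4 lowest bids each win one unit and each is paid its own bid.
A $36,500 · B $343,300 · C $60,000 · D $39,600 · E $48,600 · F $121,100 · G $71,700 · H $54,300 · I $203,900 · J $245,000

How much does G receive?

Ordering the bids: 36,500 (A), 39,600 (D), 48,600 (E), 54,300 (H), 60,000 (C), 71,700 (G), …
Lowest 4: A, D, E, H.
G does not win → $0.

G is paid $0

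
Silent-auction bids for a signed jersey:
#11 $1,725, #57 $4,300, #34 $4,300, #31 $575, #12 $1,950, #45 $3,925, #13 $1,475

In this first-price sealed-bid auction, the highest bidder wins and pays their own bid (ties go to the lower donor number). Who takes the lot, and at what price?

Bids ranked: 4,300 (#34) > 4,300 (#57) > 3,925 (#45) > 1,950 (#12) > 1,725 (#11) > 1,475 (#13) > …
Tie at $4,300 → #34 wins by tie-break.
#34 is highest → pays own bid, $4,300.

#34 pays $4,300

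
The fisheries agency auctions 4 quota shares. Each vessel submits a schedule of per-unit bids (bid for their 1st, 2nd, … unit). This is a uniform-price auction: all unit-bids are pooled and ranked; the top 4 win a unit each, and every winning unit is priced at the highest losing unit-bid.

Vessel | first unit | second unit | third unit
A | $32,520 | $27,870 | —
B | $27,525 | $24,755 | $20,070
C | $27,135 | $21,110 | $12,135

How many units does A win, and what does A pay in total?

A: 2 units, pays $49,510

All unit-bids, highest first — top 4: 32,520 (A-1), 27,870 (A-2), 27,525 (B-1), 27,135 (C-1)
The (k+1)-th unit-bid is $24,755.
A wins 2 unit(s) at $24,755 each.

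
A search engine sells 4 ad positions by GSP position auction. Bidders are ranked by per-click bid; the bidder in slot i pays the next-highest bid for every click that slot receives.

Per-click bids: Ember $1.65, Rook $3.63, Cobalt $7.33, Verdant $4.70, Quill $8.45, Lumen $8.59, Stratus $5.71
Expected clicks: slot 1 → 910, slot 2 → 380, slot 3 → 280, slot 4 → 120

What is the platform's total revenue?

Ranked by bid: $8.59 (Lumen) > $8.45 (Quill) > $7.33 (Cobalt) > $5.71 (Stratus) > $4.70 (Verdant) > …
Slot 1: Lumen pays $8.45 × 910 = $7689.50
Slot 2: Quill pays $7.33 × 380 = $2785.40
Slot 3: Cobalt pays $5.71 × 280 = $1598.80
Slot 4: Stratus pays $4.70 × 120 = $564.00
Total = $12637.70

Total revenue: $12637.70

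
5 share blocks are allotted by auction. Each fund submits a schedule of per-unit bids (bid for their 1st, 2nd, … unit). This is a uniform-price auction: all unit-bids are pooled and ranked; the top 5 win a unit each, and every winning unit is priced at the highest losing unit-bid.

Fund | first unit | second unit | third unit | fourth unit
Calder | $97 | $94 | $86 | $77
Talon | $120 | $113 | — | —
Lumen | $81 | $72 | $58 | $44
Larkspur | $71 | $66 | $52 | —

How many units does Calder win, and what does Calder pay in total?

Calder: 3 units, pays $243

All unit-bids, highest first — top 5: 120 (Talon-1), 113 (Talon-2), 97 (Calder-1), 94 (Calder-2), 86 (Calder-3)
First bid not allocated: $81.
Calder wins 3 unit(s) at $81 each.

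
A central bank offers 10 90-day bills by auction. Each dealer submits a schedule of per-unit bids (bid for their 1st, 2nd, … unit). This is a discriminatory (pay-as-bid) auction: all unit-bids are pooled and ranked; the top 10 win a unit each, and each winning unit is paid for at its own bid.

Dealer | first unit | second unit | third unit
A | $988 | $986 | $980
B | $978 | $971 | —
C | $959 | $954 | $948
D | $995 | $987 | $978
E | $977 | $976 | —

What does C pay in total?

C pays $0

All unit-bids, highest first — top 10: 995 (D-1), 988 (A-1), 987 (D-2), 986 (A-2), 980 (A-3), 978 (B-1), 978 (D-3), 977 (E-1), 976 (E-2), 971 (B-2)
Next rejected bid: $959 (not a price — pay-as-bid).
C wins no units.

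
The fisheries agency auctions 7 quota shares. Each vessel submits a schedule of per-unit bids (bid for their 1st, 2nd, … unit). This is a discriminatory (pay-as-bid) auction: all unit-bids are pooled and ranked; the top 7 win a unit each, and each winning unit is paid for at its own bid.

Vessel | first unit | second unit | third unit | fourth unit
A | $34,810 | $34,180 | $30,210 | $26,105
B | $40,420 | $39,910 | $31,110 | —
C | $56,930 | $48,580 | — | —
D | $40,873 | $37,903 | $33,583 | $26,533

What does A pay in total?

A pays $34,810

All unit-bids, highest first — top 7: 56,930 (C-1), 48,580 (C-2), 40,873 (D-1), 40,420 (B-1), 39,910 (B-2), 37,903 (D-2), 34,810 (A-1)
Next rejected bid: $34,180 (not a price — pay-as-bid).
A's winning unit-bids: 34,810 = $34,810.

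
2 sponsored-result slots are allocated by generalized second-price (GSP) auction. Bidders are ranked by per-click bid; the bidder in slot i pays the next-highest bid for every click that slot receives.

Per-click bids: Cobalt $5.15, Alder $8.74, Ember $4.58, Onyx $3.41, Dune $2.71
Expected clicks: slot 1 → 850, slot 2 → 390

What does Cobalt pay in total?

Per-click bids in order: $8.74 (Alder) > $5.15 (Cobalt) > $4.58 (Ember) > …
Cobalt holds slot 2 → pays next bid $4.58 × 390 clicks = $1786.20.

Cobalt pays $1786.20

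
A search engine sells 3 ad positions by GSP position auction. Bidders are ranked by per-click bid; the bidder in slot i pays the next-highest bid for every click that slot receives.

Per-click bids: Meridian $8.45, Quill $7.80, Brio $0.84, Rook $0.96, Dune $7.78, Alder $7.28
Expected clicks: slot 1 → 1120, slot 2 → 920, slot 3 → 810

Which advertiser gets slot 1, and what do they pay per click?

Sorting advertisers: $8.45 (Meridian) > $7.80 (Quill) > $7.78 (Dune) > $7.28 (Alder) > …
Slot 1 goes to the first-ranked bidder, Meridian, who pays the next bid down: $7.80/click.

Meridian; $7.80 per click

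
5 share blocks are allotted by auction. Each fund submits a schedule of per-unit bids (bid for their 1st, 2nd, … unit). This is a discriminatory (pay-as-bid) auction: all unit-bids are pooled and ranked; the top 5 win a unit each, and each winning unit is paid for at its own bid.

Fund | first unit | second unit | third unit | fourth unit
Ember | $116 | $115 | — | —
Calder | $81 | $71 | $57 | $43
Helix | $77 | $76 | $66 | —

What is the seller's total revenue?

Total revenue: $465

All unit-bids, highest first — top 5: 116 (Ember-1), 115 (Ember-2), 81 (Calder-1), 77 (Helix-1), 76 (Helix-2)
Next rejected bid: $71 (not a price — pay-as-bid).
Each winning unit pays its own bid.
Revenue = 116 + 115 + 81 + 77 + 76 = $465.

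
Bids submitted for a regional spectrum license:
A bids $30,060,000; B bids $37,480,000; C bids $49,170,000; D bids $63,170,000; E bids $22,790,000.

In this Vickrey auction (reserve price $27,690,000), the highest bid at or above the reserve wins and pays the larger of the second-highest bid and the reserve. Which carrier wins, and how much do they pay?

Rule: the highest bid at or above the reserve wins and pays the larger of the second-highest bid and the reserve.
Bids ranked: 63,170,000 (D) > 49,170,000 (C) > 37,480,000 (B) > 30,060,000 (A) > 22,790,000 (E)
D has the top bid at or above the reserve ($63,170,000).
Second-highest bid $49,170,000 exceeds the reserve $27,690,000 → payment $49,170,000.

D pays $49,170,000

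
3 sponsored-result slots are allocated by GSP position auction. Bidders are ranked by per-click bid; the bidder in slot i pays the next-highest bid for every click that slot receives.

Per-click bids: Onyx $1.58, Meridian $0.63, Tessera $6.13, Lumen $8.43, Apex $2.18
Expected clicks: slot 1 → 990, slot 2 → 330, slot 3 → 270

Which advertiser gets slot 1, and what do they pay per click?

Lumen; $6.13 per click

Sorting advertisers: $8.43 (Lumen) > $6.13 (Tessera) > $2.18 (Apex) > $1.58 (Onyx) > …
Slot 1 goes to the first-ranked bidder, Lumen, who pays the next bid down: $6.13/click.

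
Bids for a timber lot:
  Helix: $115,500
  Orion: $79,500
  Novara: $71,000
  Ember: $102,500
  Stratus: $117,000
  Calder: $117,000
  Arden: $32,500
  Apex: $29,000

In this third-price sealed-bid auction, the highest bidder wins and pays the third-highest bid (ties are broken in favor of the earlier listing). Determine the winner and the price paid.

Sorting bids: 117,000 (Stratus) > 117,000 (Calder) > 115,500 (Helix) > 102,500 (Ember) > 79,500 (Orion) > 71,000 (Novara) > …
Tie at $117,000 → Stratus wins by tie-break.
Stratus wins; payment is bid #3 in the ranking = $115,500.

Stratus pays $115,500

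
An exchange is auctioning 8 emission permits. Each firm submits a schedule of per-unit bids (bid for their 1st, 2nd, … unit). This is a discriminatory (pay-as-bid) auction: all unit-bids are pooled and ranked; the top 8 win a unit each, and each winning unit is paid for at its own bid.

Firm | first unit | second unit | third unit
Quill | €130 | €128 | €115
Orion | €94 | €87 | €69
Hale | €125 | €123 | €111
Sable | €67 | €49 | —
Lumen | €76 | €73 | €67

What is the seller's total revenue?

Total revenue: €913

Pooled unit-bids ranked (top 8): 130 (Quill-1), 128 (Quill-2), 125 (Hale-1), 123 (Hale-2), 115 (Quill-3), 111 (Hale-3), 94 (Orion-1), 87 (Orion-2)
Next rejected bid: €76 (not a price — pay-as-bid).
Each winning unit pays its own bid.
Revenue = 130 + 128 + 125 + 123 + 115 + 111 + 94 + 87 = €913.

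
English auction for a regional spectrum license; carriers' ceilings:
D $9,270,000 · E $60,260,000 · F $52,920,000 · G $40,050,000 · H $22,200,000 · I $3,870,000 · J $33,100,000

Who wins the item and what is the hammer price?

Limits in order: 60,260,000 (E) > 52,920,000 (F) > 40,050,000 (G) > 33,100,000 (J) > 22,200,000 (H) > 9,270,000 (D) > …
Bidding ends when F exits at $52,920,000; E takes it.

E wins at $52,920,000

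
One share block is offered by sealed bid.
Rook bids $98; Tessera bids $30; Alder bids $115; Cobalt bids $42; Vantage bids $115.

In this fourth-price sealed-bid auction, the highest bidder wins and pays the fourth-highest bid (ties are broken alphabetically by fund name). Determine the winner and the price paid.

Alder pays $42

Rule: the highest bidder wins and pays the fourth-highest bid.
Bids ranked: 115 (Alder) > 115 (Vantage) > 98 (Rook) > 42 (Cobalt) > 30 (Tessera)
Alder and Vantage tie at $115; tie-break gives it to Alder.
Alder wins; payment is bid #4 in the ranking = $42.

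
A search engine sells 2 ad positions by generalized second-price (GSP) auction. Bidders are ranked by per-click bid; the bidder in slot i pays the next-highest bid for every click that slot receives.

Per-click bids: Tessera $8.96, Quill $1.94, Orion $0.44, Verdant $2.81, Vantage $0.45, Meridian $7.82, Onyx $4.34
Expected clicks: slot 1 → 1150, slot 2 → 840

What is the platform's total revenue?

Total revenue: $12638.60

Sorting advertisers: $8.96 (Tessera) > $7.82 (Meridian) > $4.34 (Onyx) > …
Slot 1: Tessera pays $7.82 × 1150 = $8993.00
Slot 2: Meridian pays $4.34 × 840 = $3645.60
Total = $12638.60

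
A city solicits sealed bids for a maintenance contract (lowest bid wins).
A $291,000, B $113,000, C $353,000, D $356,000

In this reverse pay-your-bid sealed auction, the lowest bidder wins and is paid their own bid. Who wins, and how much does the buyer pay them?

Reverse pay-your-bid sealed auction: the lowest bidder wins and is paid their own bid.
Bids in order: 113,000 (B) < 291,000 (A) < 353,000 (C) < 356,000 (D)
B has the lowest bid and is paid exactly that: $113,000.

B is paid $113,000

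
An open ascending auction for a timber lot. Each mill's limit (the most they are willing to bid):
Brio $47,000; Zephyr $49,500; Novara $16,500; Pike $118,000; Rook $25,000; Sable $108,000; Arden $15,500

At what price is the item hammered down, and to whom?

Rule: the price rises until one bidder remains; the winner pays the price at which the last rival dropped out.
Limits ranked: 118,000 (Pike) > 108,000 (Sable) > 49,500 (Zephyr) > 47,000 (Brio) > 25,000 (Rook) > 16,500 (Novara) > …
Once the price passes $108,000, only Pike is left; the hammer falls at Sable's limit of $108,000.

Pike wins at $108,000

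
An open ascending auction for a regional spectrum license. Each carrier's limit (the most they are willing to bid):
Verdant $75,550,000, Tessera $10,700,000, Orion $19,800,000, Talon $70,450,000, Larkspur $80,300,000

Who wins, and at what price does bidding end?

Larkspur wins at $75,550,000

Sorting limits: 80,300,000 (Larkspur) > 75,550,000 (Verdant) > 70,450,000 (Talon) > 19,800,000 (Orion) > 10,700,000 (Tessera)
Verdant is the last rival to drop out, at $75,550,000; Larkspur remains and wins at that price.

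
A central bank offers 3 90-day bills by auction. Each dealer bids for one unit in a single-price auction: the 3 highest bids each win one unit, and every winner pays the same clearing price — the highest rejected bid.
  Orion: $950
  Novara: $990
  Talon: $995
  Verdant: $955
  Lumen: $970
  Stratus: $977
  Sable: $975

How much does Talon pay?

Bids ranked high→low: 995 (Talon), 990 (Novara), 977 (Stratus), 975 (Sable), 970 (Lumen), …
Top 3: Talon, Novara, Stratus.
Clearing price = highest rejected bid = $975.
Talon wins → pays $975.

Talon pays $975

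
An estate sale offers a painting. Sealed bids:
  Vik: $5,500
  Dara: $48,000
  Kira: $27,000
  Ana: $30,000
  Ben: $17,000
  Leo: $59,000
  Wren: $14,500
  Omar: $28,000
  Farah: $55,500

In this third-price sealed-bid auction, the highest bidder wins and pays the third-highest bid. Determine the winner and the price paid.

Leo pays $48,000

Third-price sealed-bid auction: the highest bidder wins and pays the third-highest bid.
Sorting bids: 59,000 (Leo) > 55,500 (Farah) > 48,000 (Dara) > 30,000 (Ana) > 28,000 (Omar) > 27,000 (Kira) > …
Leo wins; payment is bid #3 in the ranking = $48,000.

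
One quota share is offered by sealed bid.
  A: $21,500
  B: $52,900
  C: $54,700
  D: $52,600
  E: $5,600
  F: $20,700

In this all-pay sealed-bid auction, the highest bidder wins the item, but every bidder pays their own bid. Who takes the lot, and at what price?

Bids ranked: 54,700 (C) > 52,900 (B) > 52,600 (D) > 21,500 (A) > 20,700 (F) > 5,600 (E)
C wins with the top bid; all bids are sunk regardless.

C pays $54,700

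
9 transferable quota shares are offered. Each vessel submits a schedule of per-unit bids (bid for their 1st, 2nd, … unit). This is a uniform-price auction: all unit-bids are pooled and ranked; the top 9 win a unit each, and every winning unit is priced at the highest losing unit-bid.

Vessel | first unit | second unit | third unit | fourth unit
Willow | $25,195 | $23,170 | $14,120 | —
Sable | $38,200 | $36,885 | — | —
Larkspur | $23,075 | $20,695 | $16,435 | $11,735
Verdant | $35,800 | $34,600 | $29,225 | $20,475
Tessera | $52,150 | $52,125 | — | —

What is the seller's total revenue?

Total revenue: $207,675

Pooled unit-bids ranked (top 9): 52,150 (Tessera-1), 52,125 (Tessera-2), 38,200 (Sable-1), 36,885 (Sable-2), 35,800 (Verdant-1), 34,600 (Verdant-2), 29,225 (Verdant-3), 25,195 (Willow-1), 23,170 (Willow-2)
Highest rejected unit-bid = $23,075.
Allocation: Sable 2, Tessera 2, Verdant 3, Willow 2. Every unit priced at $23,075.
Revenue = 9 × 23,075 = $207,675.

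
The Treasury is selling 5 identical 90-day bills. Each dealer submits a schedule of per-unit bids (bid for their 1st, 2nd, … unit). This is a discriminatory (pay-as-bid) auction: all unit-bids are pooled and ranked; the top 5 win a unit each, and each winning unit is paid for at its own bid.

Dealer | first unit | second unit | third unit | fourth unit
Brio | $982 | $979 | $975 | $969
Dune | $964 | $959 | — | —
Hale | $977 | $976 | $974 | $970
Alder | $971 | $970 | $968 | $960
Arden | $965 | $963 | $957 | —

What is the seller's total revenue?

Pooled unit-bids ranked (top 5): 982 (Brio-1), 979 (Brio-2), 977 (Hale-1), 976 (Hale-2), 975 (Brio-3)
Next rejected bid: $974 (not a price — pay-as-bid).
Each winning unit pays its own bid.
Revenue = 982 + 979 + 977 + 976 + 975 = $4,889.

Total revenue: $4,889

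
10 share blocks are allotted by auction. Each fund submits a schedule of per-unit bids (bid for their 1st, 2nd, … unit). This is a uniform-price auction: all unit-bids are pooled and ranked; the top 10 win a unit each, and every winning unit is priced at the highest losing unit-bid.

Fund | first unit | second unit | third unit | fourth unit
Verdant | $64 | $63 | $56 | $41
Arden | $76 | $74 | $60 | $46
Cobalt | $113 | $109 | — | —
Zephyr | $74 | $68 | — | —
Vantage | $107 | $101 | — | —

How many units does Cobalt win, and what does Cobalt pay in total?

Cobalt: 2 units, pays $120

Pooled unit-bids ranked (top 10): 113 (Cobalt-1), 109 (Cobalt-2), 107 (Vantage-1), 101 (Vantage-2), 76 (Arden-1), 74 (Arden-2), 74 (Zephyr-1), 68 (Zephyr-2), 64 (Verdant-1), 63 (Verdant-2)
First bid not allocated: $60.
Cobalt wins 2 unit(s) at $60 each.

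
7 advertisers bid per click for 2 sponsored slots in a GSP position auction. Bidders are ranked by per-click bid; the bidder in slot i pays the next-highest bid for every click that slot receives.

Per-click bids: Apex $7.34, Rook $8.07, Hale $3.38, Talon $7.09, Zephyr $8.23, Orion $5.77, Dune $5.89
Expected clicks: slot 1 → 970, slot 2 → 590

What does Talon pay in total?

Ranked by bid: $8.23 (Zephyr) > $8.07 (Rook) > $7.34 (Apex) > …
Talon ranks below slot 2 → no slot, pays nothing.

Talon pays $0.00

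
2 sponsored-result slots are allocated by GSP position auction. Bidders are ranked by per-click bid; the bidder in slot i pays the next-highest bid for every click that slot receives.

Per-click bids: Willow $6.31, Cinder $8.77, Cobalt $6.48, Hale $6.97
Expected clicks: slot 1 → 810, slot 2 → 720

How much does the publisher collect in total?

Total revenue: $10311.30

Ranked by bid: $8.77 (Cinder) > $6.97 (Hale) > $6.48 (Cobalt) > …
Slot 1: Cinder pays $6.97 × 810 = $5645.70
Slot 2: Hale pays $6.48 × 720 = $4665.60
Total = $10311.30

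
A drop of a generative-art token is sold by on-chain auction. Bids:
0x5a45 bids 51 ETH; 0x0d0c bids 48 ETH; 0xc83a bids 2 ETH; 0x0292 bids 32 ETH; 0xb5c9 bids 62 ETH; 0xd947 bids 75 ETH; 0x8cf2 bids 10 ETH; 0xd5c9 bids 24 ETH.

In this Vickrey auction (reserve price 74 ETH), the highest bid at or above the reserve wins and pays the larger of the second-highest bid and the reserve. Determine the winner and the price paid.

0xd947 pays 74 ETH

Sorting bids: 75 (0xd947) > 62 (0xb5c9) > 51 (0x5a45) > 48 (0x0d0c) > 32 (0x0292) > 24 (0xd5c9) > …
Highest eligible bid: 0xd947 at 75 ETH.
Second-highest bid 62 ETH is below the reserve 74 ETH, so the reserve binds → payment 74 ETH.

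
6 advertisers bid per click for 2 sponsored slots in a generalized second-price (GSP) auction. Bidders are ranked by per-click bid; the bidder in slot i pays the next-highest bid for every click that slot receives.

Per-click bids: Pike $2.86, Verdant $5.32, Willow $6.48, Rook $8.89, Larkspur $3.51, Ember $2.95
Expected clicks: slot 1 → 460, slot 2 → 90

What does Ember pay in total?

Ranked by bid: $8.89 (Rook) > $6.48 (Willow) > $5.32 (Verdant) > …
Ember ranks below slot 2 → no slot, pays nothing.

Ember pays $0.00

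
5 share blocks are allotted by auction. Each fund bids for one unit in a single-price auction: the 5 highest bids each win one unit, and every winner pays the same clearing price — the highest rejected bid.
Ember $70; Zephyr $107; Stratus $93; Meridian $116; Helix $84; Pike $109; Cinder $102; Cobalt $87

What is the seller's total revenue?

Sorting: 116 (Meridian), 109 (Pike), 107 (Zephyr), 102 (Cinder), 93 (Stratus), 87 (Cobalt), 84 (Helix), …
Winners (5 units): Meridian, Pike, Zephyr, Cinder, Stratus.
First losing bid is Cobalt's $87, which sets the uniform price.
Total revenue = 5 × $87 = $435.

Total revenue: $435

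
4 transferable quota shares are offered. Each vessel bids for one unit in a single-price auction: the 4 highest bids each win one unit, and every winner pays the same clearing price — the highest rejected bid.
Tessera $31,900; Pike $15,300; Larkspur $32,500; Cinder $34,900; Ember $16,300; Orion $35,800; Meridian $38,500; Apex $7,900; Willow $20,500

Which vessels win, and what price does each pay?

Bids ranked high→low: 38,500 (Meridian), 35,800 (Orion), 34,900 (Cinder), 32,500 (Larkspur), 31,900 (Tessera), 20,500 (Willow), …
The 4 highest are Meridian, Orion, Cinder, Larkspur.
Highest unsuccessful bid: $31,900 → clearing price.

Meridian, Orion, Cinder, Larkspur; each pays $31,900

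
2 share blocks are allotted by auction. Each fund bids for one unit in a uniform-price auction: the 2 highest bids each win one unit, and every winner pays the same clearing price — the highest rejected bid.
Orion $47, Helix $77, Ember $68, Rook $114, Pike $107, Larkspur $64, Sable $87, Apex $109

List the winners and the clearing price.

Bids ranked high→low: 114 (Rook), 109 (Apex), 107 (Pike), 87 (Sable), …
Top 2: Rook, Apex.
Clearing price = highest rejected bid = $107.

Rook, Apex; each pays $107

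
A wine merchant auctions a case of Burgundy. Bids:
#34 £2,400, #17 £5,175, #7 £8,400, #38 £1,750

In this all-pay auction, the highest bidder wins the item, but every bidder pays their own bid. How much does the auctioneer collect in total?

Total revenue: £17,725

Sorting bids: 8,400 (#7) > 5,175 (#17) > 2,400 (#34) > 1,750 (#38)
#7 wins with the top bid; all bids are sunk regardless.
Every bidder forfeits their bid regardless of winning.
Revenue = 2,400 + 5,175 + 8,400 + 1,750 = £17,725.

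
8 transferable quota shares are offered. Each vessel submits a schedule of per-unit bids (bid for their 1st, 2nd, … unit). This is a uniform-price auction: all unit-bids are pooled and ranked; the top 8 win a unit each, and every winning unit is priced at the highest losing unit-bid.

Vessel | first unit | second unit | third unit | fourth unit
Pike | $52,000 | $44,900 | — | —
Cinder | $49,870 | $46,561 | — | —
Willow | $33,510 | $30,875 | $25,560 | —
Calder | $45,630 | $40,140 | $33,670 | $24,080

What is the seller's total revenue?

All unit-bids, highest first — top 8: 52,000 (Pike-1), 49,870 (Cinder-1), 46,561 (Cinder-2), 45,630 (Calder-1), 44,900 (Pike-2), 40,140 (Calder-2), 33,670 (Calder-3), 33,510 (Willow-1)
The (k+1)-th unit-bid is $30,875.
Allocation: Calder 3, Cinder 2, Pike 2, Willow 1. Every unit priced at $30,875.
Revenue = 8 × 30,875 = $247,000.

Total revenue: $247,000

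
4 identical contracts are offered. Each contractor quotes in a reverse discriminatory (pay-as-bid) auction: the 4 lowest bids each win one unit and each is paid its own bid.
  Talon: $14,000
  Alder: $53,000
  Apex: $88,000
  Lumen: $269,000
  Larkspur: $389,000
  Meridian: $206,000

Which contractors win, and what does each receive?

Bids ranked low→high: 14,000 (Talon), 53,000 (Alder), 88,000 (Apex), 206,000 (Meridian), 269,000 (Lumen), 389,000 (Larkspur)
Lowest 4: Talon, Alder, Apex, Meridian.
Each winner is paid its own bid: Talon $14,000, Alder $53,000, Apex $88,000, Meridian $206,000.

Talon $14,000, Alder $53,000, Apex $88,000, Meridian $206,000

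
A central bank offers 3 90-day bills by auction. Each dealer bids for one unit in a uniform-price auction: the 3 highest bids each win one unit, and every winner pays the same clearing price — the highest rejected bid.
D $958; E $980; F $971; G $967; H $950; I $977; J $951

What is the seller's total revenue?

Ordering the bids: 980 (E), 977 (I), 971 (F), 967 (G), 958 (D), …
The 3 highest are E, I, F.
Highest unsuccessful bid: $967 → clearing price.
Total revenue = 3 × $967 = $2,901.

Total revenue: $2,901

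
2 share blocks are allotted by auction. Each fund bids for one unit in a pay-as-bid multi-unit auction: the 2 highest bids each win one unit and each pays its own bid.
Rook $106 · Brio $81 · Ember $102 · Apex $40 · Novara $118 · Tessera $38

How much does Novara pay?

Novara pays $118

Sorting: 118 (Novara), 106 (Rook), 102 (Ember), 81 (Brio), …
Top 2: Novara, Rook.
Novara wins → own bid $118.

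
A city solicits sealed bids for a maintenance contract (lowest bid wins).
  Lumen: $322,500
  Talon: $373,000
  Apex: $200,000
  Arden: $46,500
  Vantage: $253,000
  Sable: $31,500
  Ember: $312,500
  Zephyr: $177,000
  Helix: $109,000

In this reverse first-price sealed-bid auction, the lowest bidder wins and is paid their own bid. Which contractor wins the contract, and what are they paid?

Reverse first-price sealed-bid auction: the lowest bidder wins and is paid their own bid.
Bids in order: 31,500 (Sable) < 46,500 (Arden) < 109,000 (Helix) < 177,000 (Zephyr) < 200,000 (Apex) < 253,000 (Vantage) < …
First-price: Sable is paid what they bid, $31,500.

Sable is paid $31,500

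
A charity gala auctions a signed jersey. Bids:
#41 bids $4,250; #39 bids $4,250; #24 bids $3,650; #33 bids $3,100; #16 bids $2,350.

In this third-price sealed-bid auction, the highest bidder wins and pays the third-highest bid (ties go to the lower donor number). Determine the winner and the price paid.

#39 pays $3,650

Sorting bids: 4,250 (#39) > 4,250 (#41) > 3,650 (#24) > 3,100 (#33) > 2,350 (#16)
#39 and #41 tie at $4,250; tie-break gives it to #39.
#39 wins; payment is bid #3 in the ranking = $3,650.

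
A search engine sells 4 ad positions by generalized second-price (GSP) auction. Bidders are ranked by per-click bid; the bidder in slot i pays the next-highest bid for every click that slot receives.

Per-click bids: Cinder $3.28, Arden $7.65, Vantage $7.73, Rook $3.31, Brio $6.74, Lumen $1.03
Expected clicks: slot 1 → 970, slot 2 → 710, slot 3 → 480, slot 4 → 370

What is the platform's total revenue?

Total revenue: $15008.30

Per-click bids in order: $7.73 (Vantage) > $7.65 (Arden) > $6.74 (Brio) > $3.31 (Rook) > $3.28 (Cinder) > …
Slot 1: Vantage pays $7.65 × 970 = $7420.50
Slot 2: Arden pays $6.74 × 710 = $4785.40
Slot 3: Brio pays $3.31 × 480 = $1588.80
Slot 4: Rook pays $3.28 × 370 = $1213.60
Total = $15008.30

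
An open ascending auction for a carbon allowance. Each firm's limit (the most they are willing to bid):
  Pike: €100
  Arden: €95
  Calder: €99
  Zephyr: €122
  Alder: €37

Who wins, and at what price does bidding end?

Open ascending-bid auction: the price rises until one bidder remains; the winner pays the price at which the last rival dropped out.
Limits in order: 122 (Zephyr) > 100 (Pike) > 99 (Calder) > 95 (Arden) > 37 (Alder)
Once the price passes €100, only Zephyr is left; the hammer falls at Pike's limit of €100.

Zephyr wins at €100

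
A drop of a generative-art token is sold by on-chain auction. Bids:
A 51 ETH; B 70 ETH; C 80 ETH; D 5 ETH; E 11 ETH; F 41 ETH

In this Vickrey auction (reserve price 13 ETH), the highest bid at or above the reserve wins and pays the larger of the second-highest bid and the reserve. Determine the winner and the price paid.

C pays 70 ETH

Sorting bids: 80 (C) > 70 (B) > 51 (A) > 41 (F) > 11 (E) > 5 (D)
Highest eligible bid: C at 80 ETH.
max(second-highest 70 ETH, reserve 13 ETH) = 70 ETH; the reserve does not bind.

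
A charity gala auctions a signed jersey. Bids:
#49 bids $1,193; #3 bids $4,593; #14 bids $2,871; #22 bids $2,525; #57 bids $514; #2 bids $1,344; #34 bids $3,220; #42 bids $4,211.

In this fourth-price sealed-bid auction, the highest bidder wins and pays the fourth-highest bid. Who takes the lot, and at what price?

Sorting bids: 4,593 (#3) > 4,211 (#42) > 3,220 (#34) > 2,871 (#14) > 2,525 (#22) > 1,344 (#2) > …
#3 wins; payment is bid #4 in the ranking = $2,871.

#3 pays $2,871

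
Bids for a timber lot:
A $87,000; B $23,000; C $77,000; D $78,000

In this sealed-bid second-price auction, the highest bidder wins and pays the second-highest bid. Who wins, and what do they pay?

Sorting bids: 87,000 (A) > 78,000 (D) > 77,000 (C) > 23,000 (B)
A wins with the highest bid; price is set by the runner-up at $78,000.

A pays $78,000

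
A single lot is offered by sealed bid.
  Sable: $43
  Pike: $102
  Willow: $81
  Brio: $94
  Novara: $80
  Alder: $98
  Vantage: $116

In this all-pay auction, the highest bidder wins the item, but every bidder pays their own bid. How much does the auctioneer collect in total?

Total revenue: $614

Bids ranked: 116 (Vantage) > 102 (Pike) > 98 (Alder) > 94 (Brio) > 81 (Willow) > 80 (Novara) > …
Vantage wins with the top bid; all bids are sunk regardless.
Every bidder forfeits their bid regardless of winning.
Revenue = 43 + 102 + 81 + 94 + 80 + 98 + 116 = $614.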